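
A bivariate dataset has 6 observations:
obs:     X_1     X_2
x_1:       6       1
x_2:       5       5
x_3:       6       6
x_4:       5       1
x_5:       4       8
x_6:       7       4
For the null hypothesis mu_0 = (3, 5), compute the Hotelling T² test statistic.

Step 1 — sample mean vector:
  mean(X_1) = (6 + 5 + 6 + 5 + 4 + 7) / 6 = 33/6 = 5.5
  mean(X_2) = (1 + 5 + 6 + 1 + 8 + 4) / 6 = 25/6 = 4.1667
  x̄ = (5.5, 4.1667),  deviation x̄ - mu_0 = (5.5, 4.1667) - (3, 5) = (2.5, -0.8333).

Step 2 — sample covariance matrix, S[i,j] = (1/(n-1)) · Σ_k (x_{k,i} - mean_i) · (x_{k,j} - mean_j), divisor n-1 = 5:
  S[X_1,X_1] = ((0.5)·(0.5) + (-0.5)·(-0.5) + (0.5)·(0.5) + (-0.5)·(-0.5) + (-1.5)·(-1.5) + (1.5)·(1.5)) / 5 = 5.5/5 = 1.1
  S[X_1,X_2] = ((0.5)·(-3.1667) + (-0.5)·(0.8333) + (0.5)·(1.8333) + (-0.5)·(-3.1667) + (-1.5)·(3.8333) + (1.5)·(-0.1667)) / 5 = -5.5/5 = -1.1
  S[X_2,X_2] = ((-3.1667)·(-3.1667) + (0.8333)·(0.8333) + (1.8333)·(1.8333) + (-3.1667)·(-3.1667) + (3.8333)·(3.8333) + (-0.1667)·(-0.1667)) / 5 = 38.8333/5 = 7.7667
  S = [[1.1, -1.1],
 [-1.1, 7.7667]].

Step 3 — invert S. det(S) = 1.1·7.7667 - (-1.1)² = 7.3333.
  S^{-1} = (1/det) · [[d, -b], [-b, a]] = [[1.0591, 0.15],
 [0.15, 0.15]].

Step 4 — quadratic form (x̄ - mu_0)^T · S^{-1} · (x̄ - mu_0):
  S^{-1} · (x̄ - mu_0) = (2.5227, 0.25),
  (x̄ - mu_0)^T · [...] = (2.5)·(2.5227) + (-0.8333)·(0.25) = 6.0985.

Step 5 — scale by n: T² = 6 · 6.0985 = 36.5909.

T² ≈ 36.5909


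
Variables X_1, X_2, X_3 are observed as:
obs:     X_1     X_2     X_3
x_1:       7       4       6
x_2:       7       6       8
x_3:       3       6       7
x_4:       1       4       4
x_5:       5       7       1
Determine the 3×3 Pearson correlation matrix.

Step 1 — column means:
  mean(X_1) = (7 + 7 + 3 + 1 + 5) / 5 = 23/5 = 4.6
  mean(X_2) = (4 + 6 + 6 + 4 + 7) / 5 = 27/5 = 5.4
  mean(X_3) = (6 + 8 + 7 + 4 + 1) / 5 = 26/5 = 5.2

Step 2 — sample variances and covariances s[i,j] = (1/(n-1)) · Σ_k (x_{k,i} - mean_i) · (x_{k,j} - mean_j), with n-1 = 4:
  s[X_1,X_1] = ((2.4)·(2.4) + (2.4)·(2.4) + (-1.6)·(-1.6) + (-3.6)·(-3.6) + (0.4)·(0.4)) / 4 = 27.2/4 = 6.8
  s[X_1,X_2] = ((2.4)·(-1.4) + (2.4)·(0.6) + (-1.6)·(0.6) + (-3.6)·(-1.4) + (0.4)·(1.6)) / 4 = 2.8/4 = 0.7
  s[X_1,X_3] = ((2.4)·(0.8) + (2.4)·(2.8) + (-1.6)·(1.8) + (-3.6)·(-1.2) + (0.4)·(-4.2)) / 4 = 8.4/4 = 2.1
  s[X_2,X_2] = ((-1.4)·(-1.4) + (0.6)·(0.6) + (0.6)·(0.6) + (-1.4)·(-1.4) + (1.6)·(1.6)) / 4 = 7.2/4 = 1.8
  s[X_2,X_3] = ((-1.4)·(0.8) + (0.6)·(2.8) + (0.6)·(1.8) + (-1.4)·(-1.2) + (1.6)·(-4.2)) / 4 = -3.4/4 = -0.85
  s[X_3,X_3] = ((0.8)·(0.8) + (2.8)·(2.8) + (1.8)·(1.8) + (-1.2)·(-1.2) + (-4.2)·(-4.2)) / 4 = 30.8/4 = 7.7
  Sample standard deviations s_i = √(s[i,i]):
  s(X_1) = √(6.8) = 2.6077
  s(X_2) = √(1.8) = 1.3416
  s(X_3) = √(7.7) = 2.7749

Step 3 — r_{ij} = s_{ij} / (s_i · s_j):
  r[X_1,X_1] = 1 (diagonal).
  r[X_1,X_2] = 0.7 / (2.6077 · 1.3416) = 0.7 / 3.4986 = 0.2001
  r[X_1,X_3] = 2.1 / (2.6077 · 2.7749) = 2.1 / 7.236 = 0.2902
  r[X_2,X_2] = 1 (diagonal).
  r[X_2,X_3] = -0.85 / (1.3416 · 2.7749) = -0.85 / 3.7229 = -0.2283
  r[X_3,X_3] = 1 (diagonal).

R is symmetric with unit diagonal. Assembling:

R = [[1, 0.2001, 0.2902],
 [0.2001, 1, -0.2283],
 [0.2902, -0.2283, 1]]


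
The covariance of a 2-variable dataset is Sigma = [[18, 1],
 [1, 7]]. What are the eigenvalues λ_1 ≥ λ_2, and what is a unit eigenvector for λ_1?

Step 1 — characteristic polynomial of 2×2 Sigma:
  det(Sigma - λI) = λ² - trace · λ + det = 0.
  trace = 18 + 7 = 25, det = 18·7 - (1)² = 125.
Step 2 — discriminant:
  Δ = trace² - 4·det = 625 - 500 = 125.
Step 3 — eigenvalues:
  λ = (trace ± √Δ)/2 = (25 ± 11.1803)/2,
  λ_1 = 18.0902,  λ_2 = 6.9098.

Step 4 — unit eigenvector for λ_1: solve (Sigma - λ_1 I)v = 0. First row:
  (18 - 18.0902)·v_x + (1)·v_y = 0, i.e. (-0.0902)·v_x + (1)·v_y = 0,
  so v ∝ (b, λ_1 - a) = (1, 0.0902) = u.
  ||u|| = √((1)² + (0.0902)²) = √(1.0081) ≈ 1.0041,
  v_1 = u/||u|| ≈ (0.996, 0.0898) (||v_1|| = 1).

λ_1 = 18.0902,  λ_2 = 6.9098;  v_1 ≈ (0.996, 0.0898)


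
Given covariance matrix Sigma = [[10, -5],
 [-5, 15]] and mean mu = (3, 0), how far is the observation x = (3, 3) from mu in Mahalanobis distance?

Step 1 — centre the observation: (x - mu) = (0, 3).

Step 2 — invert Sigma. det(Sigma) = 10·15 - (-5)² = 125.
  Sigma^{-1} = (1/det) · [[d, -b], [-b, a]] = [[0.12, 0.04],
 [0.04, 0.08]].

Step 3 — form the quadratic (x - mu)^T · Sigma^{-1} · (x - mu):
  Sigma^{-1} · (x - mu) = (0.12, 0.24).
  (x - mu)^T · [Sigma^{-1} · (x - mu)] = (0)·(0.12) + (3)·(0.24) = 0.72.

Step 4 — take square root: d = √(0.72) ≈ 0.8485.

d(x, mu) = √(0.72) ≈ 0.8485


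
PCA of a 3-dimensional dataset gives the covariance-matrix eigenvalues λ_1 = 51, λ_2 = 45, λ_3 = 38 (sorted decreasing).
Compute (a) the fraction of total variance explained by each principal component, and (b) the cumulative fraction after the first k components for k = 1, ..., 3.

Step 1 — total variance = trace(Sigma) = Σ λ_i = 51 + 45 + 38 = 134.

Step 2 — fraction explained by component i = λ_i / Σ λ:
  PC1: 51/134 = 0.3806
  PC2: 45/134 = 0.3358
  PC3: 38/134 = 0.2836

Step 3 — cumulative fraction after k components = (λ_1 + ... + λ_k) / Σ λ:
  k = 1: 51/134 = 0.3806
  k = 2: (51 + 45)/134 = 96/134 = 0.7164
  k = 3: (51 + 45 + 38)/134 = 134/134 = 1

Summary (fraction, with percent):

explained: PC1 0.3806 (38.06%), PC2 0.3358 (33.58%), PC3 0.2836 (28.36%);  cumulative: 0.3806, 0.7164, 1


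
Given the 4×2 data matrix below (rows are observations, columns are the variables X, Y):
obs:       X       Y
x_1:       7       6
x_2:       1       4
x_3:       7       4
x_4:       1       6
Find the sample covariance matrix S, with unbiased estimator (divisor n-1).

Step 1 — column means:
  mean(X) = (7 + 1 + 7 + 1) / 4 = 16/4 = 4
  mean(Y) = (6 + 4 + 4 + 6) / 4 = 20/4 = 5

Step 2 — sample covariance S[i,j] = (1/(n-1)) · Σ_k (x_{k,i} - mean_i) · (x_{k,j} - mean_j), with n-1 = 3.
  S[X,X] = ((3)·(3) + (-3)·(-3) + (3)·(3) + (-3)·(-3)) / 3 = 36/3 = 12
  S[X,Y] = ((3)·(1) + (-3)·(-1) + (3)·(-1) + (-3)·(1)) / 3 = 0/3 = 0
  S[Y,Y] = ((1)·(1) + (-1)·(-1) + (-1)·(-1) + (1)·(1)) / 3 = 4/3 = 1.3333

S is symmetric (S[j,i] = S[i,j]). Assembling:

S = [[12, 0],
 [0, 1.3333]]


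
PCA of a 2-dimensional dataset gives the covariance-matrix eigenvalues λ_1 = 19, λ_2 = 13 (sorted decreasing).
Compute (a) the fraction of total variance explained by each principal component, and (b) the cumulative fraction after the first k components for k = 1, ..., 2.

Step 1 — total variance = trace(Sigma) = Σ λ_i = 19 + 13 = 32.

Step 2 — fraction explained by component i = λ_i / Σ λ:
  PC1: 19/32 = 0.5938
  PC2: 13/32 = 0.4062

Step 3 — cumulative fraction after k components = (λ_1 + ... + λ_k) / Σ λ:
  k = 1: 19/32 = 0.5938
  k = 2: (19 + 13)/32 = 32/32 = 1

Summary (fraction, with percent):

explained: PC1 0.5938 (59.38%), PC2 0.4062 (40.62%);  cumulative: 0.5938, 1


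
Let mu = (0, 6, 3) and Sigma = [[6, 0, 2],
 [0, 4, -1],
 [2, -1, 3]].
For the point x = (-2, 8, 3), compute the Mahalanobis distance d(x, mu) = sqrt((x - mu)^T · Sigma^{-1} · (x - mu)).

Step 1 — centre the observation: (x - mu) = (-2, 2, 0).

Step 2 — invert Sigma (cofactor / det for 3×3, or solve directly):
  Sigma^{-1} = [[0.22, -0.04, -0.16],
 [-0.04, 0.28, 0.12],
 [-0.16, 0.12, 0.48]].

Step 3 — form the quadratic (x - mu)^T · Sigma^{-1} · (x - mu):
  Sigma^{-1} · (x - mu) = (-0.52, 0.64, 0.56).
  (x - mu)^T · [Sigma^{-1} · (x - mu)] = (-2)·(-0.52) + (2)·(0.64) + (0)·(0.56) = 2.32.

Step 4 — take square root: d = √(2.32) ≈ 1.5232.

d(x, mu) = √(2.32) ≈ 1.5232


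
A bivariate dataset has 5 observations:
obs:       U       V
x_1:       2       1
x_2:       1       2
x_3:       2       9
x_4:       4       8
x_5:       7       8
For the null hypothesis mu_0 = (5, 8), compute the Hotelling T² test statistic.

Step 1 — sample mean vector:
  mean(U) = (2 + 1 + 2 + 4 + 7) / 5 = 16/5 = 3.2
  mean(V) = (1 + 2 + 9 + 8 + 8) / 5 = 28/5 = 5.6
  x̄ = (3.2, 5.6),  deviation x̄ - mu_0 = (3.2, 5.6) - (5, 8) = (-1.8, -2.4).

Step 2 — sample covariance matrix, S[i,j] = (1/(n-1)) · Σ_k (x_{k,i} - mean_i) · (x_{k,j} - mean_j), divisor n-1 = 4:
  S[U,U] = ((-1.2)·(-1.2) + (-2.2)·(-2.2) + (-1.2)·(-1.2) + (0.8)·(0.8) + (3.8)·(3.8)) / 4 = 22.8/4 = 5.7
  S[U,V] = ((-1.2)·(-4.6) + (-2.2)·(-3.6) + (-1.2)·(3.4) + (0.8)·(2.4) + (3.8)·(2.4)) / 4 = 20.4/4 = 5.1
  S[V,V] = ((-4.6)·(-4.6) + (-3.6)·(-3.6) + (3.4)·(3.4) + (2.4)·(2.4) + (2.4)·(2.4)) / 4 = 57.2/4 = 14.3
  S = [[5.7, 5.1],
 [5.1, 14.3]].

Step 3 — invert S. det(S) = 5.7·14.3 - (5.1)² = 55.5.
  S^{-1} = (1/det) · [[d, -b], [-b, a]] = [[0.2577, -0.0919],
 [-0.0919, 0.1027]].

Step 4 — quadratic form (x̄ - mu_0)^T · S^{-1} · (x̄ - mu_0):
  S^{-1} · (x̄ - mu_0) = (-0.2432, -0.0811),
  (x̄ - mu_0)^T · [...] = (-1.8)·(-0.2432) + (-2.4)·(-0.0811) = 0.6324.

Step 5 — scale by n: T² = 5 · 0.6324 = 3.1622.

T² ≈ 3.1622


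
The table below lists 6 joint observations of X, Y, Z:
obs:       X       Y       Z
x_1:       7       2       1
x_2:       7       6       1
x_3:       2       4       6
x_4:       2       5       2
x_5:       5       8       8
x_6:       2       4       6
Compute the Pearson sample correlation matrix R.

Step 1 — column means:
  mean(X) = (7 + 7 + 2 + 2 + 5 + 2) / 6 = 25/6 = 4.1667
  mean(Y) = (2 + 6 + 4 + 5 + 8 + 4) / 6 = 29/6 = 4.8333
  mean(Z) = (1 + 1 + 6 + 2 + 8 + 6) / 6 = 24/6 = 4

Step 2 — sample variances and covariances s[i,j] = (1/(n-1)) · Σ_k (x_{k,i} - mean_i) · (x_{k,j} - mean_j), with n-1 = 5:
  s[X,X] = ((2.8333)·(2.8333) + (2.8333)·(2.8333) + (-2.1667)·(-2.1667) + (-2.1667)·(-2.1667) + (0.8333)·(0.8333) + (-2.1667)·(-2.1667)) / 5 = 30.8333/5 = 6.1667
  s[X,Y] = ((2.8333)·(-2.8333) + (2.8333)·(1.1667) + (-2.1667)·(-0.8333) + (-2.1667)·(0.1667) + (0.8333)·(3.1667) + (-2.1667)·(-0.8333)) / 5 = 1.1667/5 = 0.2333
  s[X,Z] = ((2.8333)·(-3) + (2.8333)·(-3) + (-2.1667)·(2) + (-2.1667)·(-2) + (0.8333)·(4) + (-2.1667)·(2)) / 5 = -18/5 = -3.6
  s[Y,Y] = ((-2.8333)·(-2.8333) + (1.1667)·(1.1667) + (-0.8333)·(-0.8333) + (0.1667)·(0.1667) + (3.1667)·(3.1667) + (-0.8333)·(-0.8333)) / 5 = 20.8333/5 = 4.1667
  s[Y,Z] = ((-2.8333)·(-3) + (1.1667)·(-3) + (-0.8333)·(2) + (0.1667)·(-2) + (3.1667)·(4) + (-0.8333)·(2)) / 5 = 14/5 = 2.8
  s[Z,Z] = ((-3)·(-3) + (-3)·(-3) + (2)·(2) + (-2)·(-2) + (4)·(4) + (2)·(2)) / 5 = 46/5 = 9.2
  Sample standard deviations s_i = √(s[i,i]):
  s(X) = √(6.1667) = 2.4833
  s(Y) = √(4.1667) = 2.0412
  s(Z) = √(9.2) = 3.0332

Step 3 — r_{ij} = s_{ij} / (s_i · s_j):
  r[X,X] = 1 (diagonal).
  r[X,Y] = 0.2333 / (2.4833 · 2.0412) = 0.2333 / 5.069 = 0.046
  r[X,Z] = -3.6 / (2.4833 · 3.0332) = -3.6 / 7.5322 = -0.478
  r[Y,Y] = 1 (diagonal).
  r[Y,Z] = 2.8 / (2.0412 · 3.0332) = 2.8 / 6.1914 = 0.4522
  r[Z,Z] = 1 (diagonal).

R is symmetric with unit diagonal. Assembling:

R = [[1, 0.046, -0.478],
 [0.046, 1, 0.4522],
 [-0.478, 0.4522, 1]]


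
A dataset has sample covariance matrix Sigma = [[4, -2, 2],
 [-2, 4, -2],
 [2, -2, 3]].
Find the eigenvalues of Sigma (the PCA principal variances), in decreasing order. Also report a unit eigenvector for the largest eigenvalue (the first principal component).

Step 1 — characteristic polynomial p(λ) = det(λI - Sigma) = λ³ - tr·λ² + c_1·λ - det, where tr = trace, c_1 = sum of the principal 2×2 minors, det = det(Sigma):
  tr = 4 + 4 + 3 = 11,
  c_1 = (4·4 - (-2)²) + (4·3 - (2)²) + (4·3 - (-2)²) = 12 + 8 + 8 = 28,
  det = 4·(4·3 - (-2)²) - (-2)·((-2)·3 - (-2)·(2)) + (2)·((-2)·(-2) - 4·(2)) = 4·(8) - (-2)·(-2) + (2)·(-4) = 20.
  So p(λ) = λ³ - 11λ² + 28λ - 20.
Step 2 — look for an integer root (rational root theorem: any rational root is an integer divisor of 20). Testing λ = 2:
  p(2) = 8 - 44 + 56 - 20 = 0  ✓
  Dividing out (λ - 2): p(λ) = (λ - 2)(λ² - 9λ + 10).
Step 3 — remaining eigenvalues from the quadratic λ² - 9λ + 10 = 0:
  Δ = 9² - 4·10 = 81 - 40 = 41,  λ = (9 ± √41)/2 = (9 ± 6.4031)/2 ≈ 7.7016 or 1.2984.
  Sorted: λ_1 = 7.7016,  λ_2 = 2,  λ_3 = 1.2984  (check: sum = 11 = tr ✓).

Step 4 — unit eigenvector for λ_1 ≈ 7.7016: v spans the null space of (Sigma - λ_1 I), whose rows are
  r_1 = (-3.7016, -2, 2),  r_2 = (-2, -3.7016, -2),  r_3 = (2, -2, -4.7016).
  v is orthogonal to every row, so take v ∝ r_1 × r_2 = ((-2)·(-2) - (2)·(-3.7016), (2)·(-2) - (-3.7016)·(-2), (-3.7016)·(-3.7016) - (-2)·(-2)) ≈ (11.4031, -11.4031, 9.7016).
  Let u = (11.4031, -11.4031, 9.7016).
  ||u|| = √((11.4031)² + (-11.4031)² + (9.7016)²) = √(354.1828) ≈ 18.8197,  v_1 = u/||u|| ≈ (0.6059, -0.6059, 0.5155) (||v_1|| = 1).

λ_1 = 7.7016,  λ_2 = 2,  λ_3 = 1.2984;  v_1 ≈ (0.6059, -0.6059, 0.5155)


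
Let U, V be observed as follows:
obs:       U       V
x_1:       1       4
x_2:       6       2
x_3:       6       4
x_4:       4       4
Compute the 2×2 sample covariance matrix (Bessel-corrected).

Step 1 — column means:
  mean(U) = (1 + 6 + 6 + 4) / 4 = 17/4 = 4.25
  mean(V) = (4 + 2 + 4 + 4) / 4 = 14/4 = 3.5

Step 2 — sample covariance S[i,j] = (1/(n-1)) · Σ_k (x_{k,i} - mean_i) · (x_{k,j} - mean_j), with n-1 = 3.
  S[U,U] = ((-3.25)·(-3.25) + (1.75)·(1.75) + (1.75)·(1.75) + (-0.25)·(-0.25)) / 3 = 16.75/3 = 5.5833
  S[U,V] = ((-3.25)·(0.5) + (1.75)·(-1.5) + (1.75)·(0.5) + (-0.25)·(0.5)) / 3 = -3.5/3 = -1.1667
  S[V,V] = ((0.5)·(0.5) + (-1.5)·(-1.5) + (0.5)·(0.5) + (0.5)·(0.5)) / 3 = 3/3 = 1

S is symmetric (S[j,i] = S[i,j]). Assembling:

S = [[5.5833, -1.1667],
 [-1.1667, 1]]


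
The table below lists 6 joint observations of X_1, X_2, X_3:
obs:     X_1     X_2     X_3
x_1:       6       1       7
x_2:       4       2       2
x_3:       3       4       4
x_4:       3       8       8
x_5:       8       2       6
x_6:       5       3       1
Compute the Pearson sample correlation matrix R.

Step 1 — column means:
  mean(X_1) = (6 + 4 + 3 + 3 + 8 + 5) / 6 = 29/6 = 4.8333
  mean(X_2) = (1 + 2 + 4 + 8 + 2 + 3) / 6 = 20/6 = 3.3333
  mean(X_3) = (7 + 2 + 4 + 8 + 6 + 1) / 6 = 28/6 = 4.6667

Step 2 — sample variances and covariances s[i,j] = (1/(n-1)) · Σ_k (x_{k,i} - mean_i) · (x_{k,j} - mean_j), with n-1 = 5:
  s[X_1,X_1] = ((1.1667)·(1.1667) + (-0.8333)·(-0.8333) + (-1.8333)·(-1.8333) + (-1.8333)·(-1.8333) + (3.1667)·(3.1667) + (0.1667)·(0.1667)) / 5 = 18.8333/5 = 3.7667
  s[X_1,X_2] = ((1.1667)·(-2.3333) + (-0.8333)·(-1.3333) + (-1.8333)·(0.6667) + (-1.8333)·(4.6667) + (3.1667)·(-1.3333) + (0.1667)·(-0.3333)) / 5 = -15.6667/5 = -3.1333
  s[X_1,X_3] = ((1.1667)·(2.3333) + (-0.8333)·(-2.6667) + (-1.8333)·(-0.6667) + (-1.8333)·(3.3333) + (3.1667)·(1.3333) + (0.1667)·(-3.6667)) / 5 = 3.6667/5 = 0.7333
  s[X_2,X_2] = ((-2.3333)·(-2.3333) + (-1.3333)·(-1.3333) + (0.6667)·(0.6667) + (4.6667)·(4.6667) + (-1.3333)·(-1.3333) + (-0.3333)·(-0.3333)) / 5 = 31.3333/5 = 6.2667
  s[X_2,X_3] = ((-2.3333)·(2.3333) + (-1.3333)·(-2.6667) + (0.6667)·(-0.6667) + (4.6667)·(3.3333) + (-1.3333)·(1.3333) + (-0.3333)·(-3.6667)) / 5 = 12.6667/5 = 2.5333
  s[X_3,X_3] = ((2.3333)·(2.3333) + (-2.6667)·(-2.6667) + (-0.6667)·(-0.6667) + (3.3333)·(3.3333) + (1.3333)·(1.3333) + (-3.6667)·(-3.6667)) / 5 = 39.3333/5 = 7.8667
  Sample standard deviations s_i = √(s[i,i]):
  s(X_1) = √(3.7667) = 1.9408
  s(X_2) = √(6.2667) = 2.5033
  s(X_3) = √(7.8667) = 2.8048

Step 3 — r_{ij} = s_{ij} / (s_i · s_j):
  r[X_1,X_1] = 1 (diagonal).
  r[X_1,X_2] = -3.1333 / (1.9408 · 2.5033) = -3.1333 / 4.8584 = -0.6449
  r[X_1,X_3] = 0.7333 / (1.9408 · 2.8048) = 0.7333 / 5.4434 = 0.1347
  r[X_2,X_2] = 1 (diagonal).
  r[X_2,X_3] = 2.5333 / (2.5033 · 2.8048) = 2.5333 / 7.0212 = 0.3608
  r[X_3,X_3] = 1 (diagonal).

R is symmetric with unit diagonal. Assembling:

R = [[1, -0.6449, 0.1347],
 [-0.6449, 1, 0.3608],
 [0.1347, 0.3608, 1]]


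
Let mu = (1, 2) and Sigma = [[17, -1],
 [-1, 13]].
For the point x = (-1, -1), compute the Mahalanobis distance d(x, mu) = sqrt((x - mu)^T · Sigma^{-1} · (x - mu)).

Step 1 — centre the observation: (x - mu) = (-2, -3).

Step 2 — invert Sigma. det(Sigma) = 17·13 - (-1)² = 220.
  Sigma^{-1} = (1/det) · [[d, -b], [-b, a]] = [[0.0591, 0.0045],
 [0.0045, 0.0773]].

Step 3 — form the quadratic (x - mu)^T · Sigma^{-1} · (x - mu):
  Sigma^{-1} · (x - mu) = (-0.1318, -0.2409).
  (x - mu)^T · [Sigma^{-1} · (x - mu)] = (-2)·(-0.1318) + (-3)·(-0.2409) = 0.9864.

Step 4 — take square root: d = √(0.9864) ≈ 0.9932.

d(x, mu) = √(0.9864) ≈ 0.9932


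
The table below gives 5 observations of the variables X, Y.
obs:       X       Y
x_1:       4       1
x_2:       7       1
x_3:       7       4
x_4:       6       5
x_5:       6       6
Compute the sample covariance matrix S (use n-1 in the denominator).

Step 1 — column means:
  mean(X) = (4 + 7 + 7 + 6 + 6) / 5 = 30/5 = 6
  mean(Y) = (1 + 1 + 4 + 5 + 6) / 5 = 17/5 = 3.4

Step 2 — sample covariance S[i,j] = (1/(n-1)) · Σ_k (x_{k,i} - mean_i) · (x_{k,j} - mean_j), with n-1 = 4.
  S[X,X] = ((-2)·(-2) + (1)·(1) + (1)·(1) + (0)·(0) + (0)·(0)) / 4 = 6/4 = 1.5
  S[X,Y] = ((-2)·(-2.4) + (1)·(-2.4) + (1)·(0.6) + (0)·(1.6) + (0)·(2.6)) / 4 = 3/4 = 0.75
  S[Y,Y] = ((-2.4)·(-2.4) + (-2.4)·(-2.4) + (0.6)·(0.6) + (1.6)·(1.6) + (2.6)·(2.6)) / 4 = 21.2/4 = 5.3

S is symmetric (S[j,i] = S[i,j]). Assembling:

S = [[1.5, 0.75],
 [0.75, 5.3]]


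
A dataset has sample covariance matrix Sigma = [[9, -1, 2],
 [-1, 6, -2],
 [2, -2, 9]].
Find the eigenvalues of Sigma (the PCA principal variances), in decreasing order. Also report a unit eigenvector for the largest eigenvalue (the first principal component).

Step 1 — characteristic polynomial p(λ) = det(λI - Sigma) = λ³ - tr·λ² + c_1·λ - det, where tr = trace, c_1 = sum of the principal 2×2 minors, det = det(Sigma):
  tr = 9 + 6 + 9 = 24,
  c_1 = (9·6 - (-1)²) + (9·9 - (2)²) + (6·9 - (-2)²) = 53 + 77 + 50 = 180,
  det = 9·(6·9 - (-2)²) - (-1)·((-1)·9 - (-2)·(2)) + (2)·((-1)·(-2) - 6·(2)) = 9·(50) - (-1)·(-5) + (2)·(-10) = 425.
  So p(λ) = λ³ - 24λ² + 180λ - 425.
Step 2 — look for an integer root (rational root theorem: any rational root is an integer divisor of 425). Testing λ = 5:
  p(5) = 125 - 600 + 900 - 425 = 0  ✓
  Dividing out (λ - 5): p(λ) = (λ - 5)(λ² - 19λ + 85).
Step 3 — remaining eigenvalues from the quadratic λ² - 19λ + 85 = 0:
  Δ = 19² - 4·85 = 361 - 340 = 21,  λ = (19 ± √21)/2 = (19 ± 4.5826)/2 ≈ 11.7913 or 7.2087.
  Sorted: λ_1 = 11.7913,  λ_2 = 7.2087,  λ_3 = 5  (check: sum = 24 = tr ✓).

Step 4 — unit eigenvector for λ_1 ≈ 11.7913: v spans the null space of (Sigma - λ_1 I), whose rows are
  r_1 = (-2.7913, -1, 2),  r_2 = (-1, -5.7913, -2),  r_3 = (2, -2, -2.7913).
  v is orthogonal to every row, so take v ∝ r_1 × r_2 = ((-1)·(-2) - (2)·(-5.7913), (2)·(-1) - (-2.7913)·(-2), (-2.7913)·(-5.7913) - (-1)·(-1)) ≈ (13.5826, -7.5826, 15.1652).
  Let u = (13.5826, -7.5826, 15.1652).
  ||u|| = √((13.5826)² + (-7.5826)² + (15.1652)²) = √(471.9636) ≈ 21.7247,  v_1 = u/||u|| ≈ (0.6252, -0.349, 0.6981) (||v_1|| = 1).

λ_1 = 11.7913,  λ_2 = 7.2087,  λ_3 = 5;  v_1 ≈ (0.6252, -0.349, 0.6981)


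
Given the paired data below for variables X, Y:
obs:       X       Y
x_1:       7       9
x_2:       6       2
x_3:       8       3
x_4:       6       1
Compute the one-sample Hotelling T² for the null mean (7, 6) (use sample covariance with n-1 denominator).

Step 1 — sample mean vector:
  mean(X) = (7 + 6 + 8 + 6) / 4 = 27/4 = 6.75
  mean(Y) = (9 + 2 + 3 + 1) / 4 = 15/4 = 3.75
  x̄ = (6.75, 3.75),  deviation x̄ - mu_0 = (6.75, 3.75) - (7, 6) = (-0.25, -2.25).

Step 2 — sample covariance matrix, S[i,j] = (1/(n-1)) · Σ_k (x_{k,i} - mean_i) · (x_{k,j} - mean_j), divisor n-1 = 3:
  S[X,X] = ((0.25)·(0.25) + (-0.75)·(-0.75) + (1.25)·(1.25) + (-0.75)·(-0.75)) / 3 = 2.75/3 = 0.9167
  S[X,Y] = ((0.25)·(5.25) + (-0.75)·(-1.75) + (1.25)·(-0.75) + (-0.75)·(-2.75)) / 3 = 3.75/3 = 1.25
  S[Y,Y] = ((5.25)·(5.25) + (-1.75)·(-1.75) + (-0.75)·(-0.75) + (-2.75)·(-2.75)) / 3 = 38.75/3 = 12.9167
  S = [[0.9167, 1.25],
 [1.25, 12.9167]].

Step 3 — invert S. det(S) = 0.9167·12.9167 - (1.25)² = 10.2778.
  S^{-1} = (1/det) · [[d, -b], [-b, a]] = [[1.2568, -0.1216],
 [-0.1216, 0.0892]].

Step 4 — quadratic form (x̄ - mu_0)^T · S^{-1} · (x̄ - mu_0):
  S^{-1} · (x̄ - mu_0) = (-0.0405, -0.1703),
  (x̄ - mu_0)^T · [...] = (-0.25)·(-0.0405) + (-2.25)·(-0.1703) = 0.3932.

Step 5 — scale by n: T² = 4 · 0.3932 = 1.573.

T² ≈ 1.573


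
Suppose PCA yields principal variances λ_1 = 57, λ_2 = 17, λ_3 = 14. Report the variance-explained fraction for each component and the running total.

Step 1 — total variance = trace(Sigma) = Σ λ_i = 57 + 17 + 14 = 88.

Step 2 — fraction explained by component i = λ_i / Σ λ:
  PC1: 57/88 = 0.6477
  PC2: 17/88 = 0.1932
  PC3: 14/88 = 0.1591

Step 3 — cumulative fraction after k components = (λ_1 + ... + λ_k) / Σ λ:
  k = 1: 57/88 = 0.6477
  k = 2: (57 + 17)/88 = 74/88 = 0.8409
  k = 3: (57 + 17 + 14)/88 = 88/88 = 1

Summary (fraction, with percent):

explained: PC1 0.6477 (64.77%), PC2 0.1932 (19.32%), PC3 0.1591 (15.91%);  cumulative: 0.6477, 0.8409, 1


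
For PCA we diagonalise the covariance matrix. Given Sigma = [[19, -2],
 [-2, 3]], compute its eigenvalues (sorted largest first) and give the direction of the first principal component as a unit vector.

Step 1 — characteristic polynomial of 2×2 Sigma:
  det(Sigma - λI) = λ² - trace · λ + det = 0.
  trace = 19 + 3 = 22, det = 19·3 - (-2)² = 53.
Step 2 — discriminant:
  Δ = trace² - 4·det = 484 - 212 = 272.
Step 3 — eigenvalues:
  λ = (trace ± √Δ)/2 = (22 ± 16.4924)/2,
  λ_1 = 19.2462,  λ_2 = 2.7538.

Step 4 — unit eigenvector for λ_1: solve (Sigma - λ_1 I)v = 0. First row:
  (19 - 19.2462)·v_x + (-2)·v_y = 0, i.e. (-0.2462)·v_x + (-2)·v_y = 0,
  so v ∝ (b, λ_1 - a) = (-2, 0.2462); multiply by -1 so the first entry is positive: u = (2, -0.2462).
  ||u|| = √((2)² + (-0.2462)²) = √(4.0606) ≈ 2.0151,
  v_1 = u/||u|| ≈ (0.9925, -0.1222) (||v_1|| = 1).

λ_1 = 19.2462,  λ_2 = 2.7538;  v_1 ≈ (0.9925, -0.1222)


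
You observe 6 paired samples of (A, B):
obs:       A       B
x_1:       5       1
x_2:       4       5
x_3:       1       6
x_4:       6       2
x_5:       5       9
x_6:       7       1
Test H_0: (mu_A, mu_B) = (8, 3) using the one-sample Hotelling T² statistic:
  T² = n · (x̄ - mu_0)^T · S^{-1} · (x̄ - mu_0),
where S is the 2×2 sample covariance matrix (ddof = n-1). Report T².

Step 1 — sample mean vector:
  mean(A) = (5 + 4 + 1 + 6 + 5 + 7) / 6 = 28/6 = 4.6667
  mean(B) = (1 + 5 + 6 + 2 + 9 + 1) / 6 = 24/6 = 4
  x̄ = (4.6667, 4),  deviation x̄ - mu_0 = (4.6667, 4) - (8, 3) = (-3.3333, 1).

Step 2 — sample covariance matrix, S[i,j] = (1/(n-1)) · Σ_k (x_{k,i} - mean_i) · (x_{k,j} - mean_j), divisor n-1 = 5:
  S[A,A] = ((0.3333)·(0.3333) + (-0.6667)·(-0.6667) + (-3.6667)·(-3.6667) + (1.3333)·(1.3333) + (0.3333)·(0.3333) + (2.3333)·(2.3333)) / 5 = 21.3333/5 = 4.2667
  S[A,B] = ((0.3333)·(-3) + (-0.6667)·(1) + (-3.6667)·(2) + (1.3333)·(-2) + (0.3333)·(5) + (2.3333)·(-3)) / 5 = -17/5 = -3.4
  S[B,B] = ((-3)·(-3) + (1)·(1) + (2)·(2) + (-2)·(-2) + (5)·(5) + (-3)·(-3)) / 5 = 52/5 = 10.4
  S = [[4.2667, -3.4],
 [-3.4, 10.4]].

Step 3 — invert S. det(S) = 4.2667·10.4 - (-3.4)² = 32.8133.
  S^{-1} = (1/det) · [[d, -b], [-b, a]] = [[0.3169, 0.1036],
 [0.1036, 0.13]].

Step 4 — quadratic form (x̄ - mu_0)^T · S^{-1} · (x̄ - mu_0):
  S^{-1} · (x̄ - mu_0) = (-0.9529, -0.2154),
  (x̄ - mu_0)^T · [...] = (-3.3333)·(-0.9529) + (1)·(-0.2154) = 2.9609.

Step 5 — scale by n: T² = 6 · 2.9609 = 17.7651.

T² ≈ 17.7651


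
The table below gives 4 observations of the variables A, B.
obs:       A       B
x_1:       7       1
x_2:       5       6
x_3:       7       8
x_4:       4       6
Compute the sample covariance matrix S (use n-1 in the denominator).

Step 1 — column means:
  mean(A) = (7 + 5 + 7 + 4) / 4 = 23/4 = 5.75
  mean(B) = (1 + 6 + 8 + 6) / 4 = 21/4 = 5.25

Step 2 — sample covariance S[i,j] = (1/(n-1)) · Σ_k (x_{k,i} - mean_i) · (x_{k,j} - mean_j), with n-1 = 3.
  S[A,A] = ((1.25)·(1.25) + (-0.75)·(-0.75) + (1.25)·(1.25) + (-1.75)·(-1.75)) / 3 = 6.75/3 = 2.25
  S[A,B] = ((1.25)·(-4.25) + (-0.75)·(0.75) + (1.25)·(2.75) + (-1.75)·(0.75)) / 3 = -3.75/3 = -1.25
  S[B,B] = ((-4.25)·(-4.25) + (0.75)·(0.75) + (2.75)·(2.75) + (0.75)·(0.75)) / 3 = 26.75/3 = 8.9167

S is symmetric (S[j,i] = S[i,j]). Assembling:

S = [[2.25, -1.25],
 [-1.25, 8.9167]]


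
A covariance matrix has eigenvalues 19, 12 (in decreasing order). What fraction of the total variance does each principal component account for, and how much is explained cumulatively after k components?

Step 1 — total variance = trace(Sigma) = Σ λ_i = 19 + 12 = 31.

Step 2 — fraction explained by component i = λ_i / Σ λ:
  PC1: 19/31 = 0.6129
  PC2: 12/31 = 0.3871

Step 3 — cumulative fraction after k components = (λ_1 + ... + λ_k) / Σ λ:
  k = 1: 19/31 = 0.6129
  k = 2: (19 + 12)/31 = 31/31 = 1

Summary (fraction, with percent):

explained: PC1 0.6129 (61.29%), PC2 0.3871 (38.71%);  cumulative: 0.6129, 1


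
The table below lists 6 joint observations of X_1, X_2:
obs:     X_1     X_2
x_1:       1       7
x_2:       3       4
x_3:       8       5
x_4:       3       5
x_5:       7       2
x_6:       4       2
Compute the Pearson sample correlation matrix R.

Step 1 — column means:
  mean(X_1) = (1 + 3 + 8 + 3 + 7 + 4) / 6 = 26/6 = 4.3333
  mean(X_2) = (7 + 4 + 5 + 5 + 2 + 2) / 6 = 25/6 = 4.1667

Step 2 — sample variances and covariances s[i,j] = (1/(n-1)) · Σ_k (x_{k,i} - mean_i) · (x_{k,j} - mean_j), with n-1 = 5:
  s[X_1,X_1] = ((-3.3333)·(-3.3333) + (-1.3333)·(-1.3333) + (3.6667)·(3.6667) + (-1.3333)·(-1.3333) + (2.6667)·(2.6667) + (-0.3333)·(-0.3333)) / 5 = 35.3333/5 = 7.0667
  s[X_1,X_2] = ((-3.3333)·(2.8333) + (-1.3333)·(-0.1667) + (3.6667)·(0.8333) + (-1.3333)·(0.8333) + (2.6667)·(-2.1667) + (-0.3333)·(-2.1667)) / 5 = -12.3333/5 = -2.4667
  s[X_2,X_2] = ((2.8333)·(2.8333) + (-0.1667)·(-0.1667) + (0.8333)·(0.8333) + (0.8333)·(0.8333) + (-2.1667)·(-2.1667) + (-2.1667)·(-2.1667)) / 5 = 18.8333/5 = 3.7667
  Sample standard deviations s_i = √(s[i,i]):
  s(X_1) = √(7.0667) = 2.6583
  s(X_2) = √(3.7667) = 1.9408

Step 3 — r_{ij} = s_{ij} / (s_i · s_j):
  r[X_1,X_1] = 1 (diagonal).
  r[X_1,X_2] = -2.4667 / (2.6583 · 1.9408) = -2.4667 / 5.1592 = -0.4781
  r[X_2,X_2] = 1 (diagonal).

R is symmetric with unit diagonal. Assembling:

R = [[1, -0.4781],
 [-0.4781, 1]]


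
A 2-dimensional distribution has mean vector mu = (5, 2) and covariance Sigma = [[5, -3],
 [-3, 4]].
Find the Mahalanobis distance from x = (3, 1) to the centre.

Step 1 — centre the observation: (x - mu) = (-2, -1).

Step 2 — invert Sigma. det(Sigma) = 5·4 - (-3)² = 11.
  Sigma^{-1} = (1/det) · [[d, -b], [-b, a]] = [[0.3636, 0.2727],
 [0.2727, 0.4545]].

Step 3 — form the quadratic (x - mu)^T · Sigma^{-1} · (x - mu):
  Sigma^{-1} · (x - mu) = (-1, -1).
  (x - mu)^T · [Sigma^{-1} · (x - mu)] = (-2)·(-1) + (-1)·(-1) = 3.

Step 4 — take square root: d = √(3) ≈ 1.7321.

d(x, mu) = √(3) ≈ 1.7321


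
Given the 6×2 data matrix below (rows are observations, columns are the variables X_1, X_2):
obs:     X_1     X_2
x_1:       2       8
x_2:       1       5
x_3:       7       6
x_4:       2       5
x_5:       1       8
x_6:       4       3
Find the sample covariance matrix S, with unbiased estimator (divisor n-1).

Step 1 — column means:
  mean(X_1) = (2 + 1 + 7 + 2 + 1 + 4) / 6 = 17/6 = 2.8333
  mean(X_2) = (8 + 5 + 6 + 5 + 8 + 3) / 6 = 35/6 = 5.8333

Step 2 — sample covariance S[i,j] = (1/(n-1)) · Σ_k (x_{k,i} - mean_i) · (x_{k,j} - mean_j), with n-1 = 5.
  S[X_1,X_1] = ((-0.8333)·(-0.8333) + (-1.8333)·(-1.8333) + (4.1667)·(4.1667) + (-0.8333)·(-0.8333) + (-1.8333)·(-1.8333) + (1.1667)·(1.1667)) / 5 = 26.8333/5 = 5.3667
  S[X_1,X_2] = ((-0.8333)·(2.1667) + (-1.8333)·(-0.8333) + (4.1667)·(0.1667) + (-0.8333)·(-0.8333) + (-1.8333)·(2.1667) + (1.1667)·(-2.8333)) / 5 = -6.1667/5 = -1.2333
  S[X_2,X_2] = ((2.1667)·(2.1667) + (-0.8333)·(-0.8333) + (0.1667)·(0.1667) + (-0.8333)·(-0.8333) + (2.1667)·(2.1667) + (-2.8333)·(-2.8333)) / 5 = 18.8333/5 = 3.7667

S is symmetric (S[j,i] = S[i,j]). Assembling:

S = [[5.3667, -1.2333],
 [-1.2333, 3.7667]]


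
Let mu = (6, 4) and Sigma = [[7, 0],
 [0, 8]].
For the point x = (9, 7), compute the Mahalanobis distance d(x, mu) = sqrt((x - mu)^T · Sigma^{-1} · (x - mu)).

Step 1 — centre the observation: (x - mu) = (3, 3).

Step 2 — invert Sigma. det(Sigma) = 7·8 - (0)² = 56.
  Sigma^{-1} = (1/det) · [[d, -b], [-b, a]] = [[0.1429, 0],
 [0, 0.125]].

Step 3 — form the quadratic (x - mu)^T · Sigma^{-1} · (x - mu):
  Sigma^{-1} · (x - mu) = (0.4286, 0.375).
  (x - mu)^T · [Sigma^{-1} · (x - mu)] = (3)·(0.4286) + (3)·(0.375) = 2.4107.

Step 4 — take square root: d = √(2.4107) ≈ 1.5526.

d(x, mu) = √(2.4107) ≈ 1.5526


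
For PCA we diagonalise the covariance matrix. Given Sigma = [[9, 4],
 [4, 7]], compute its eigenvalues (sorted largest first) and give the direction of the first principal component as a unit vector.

Step 1 — characteristic polynomial of 2×2 Sigma:
  det(Sigma - λI) = λ² - trace · λ + det = 0.
  trace = 9 + 7 = 16, det = 9·7 - (4)² = 47.
Step 2 — discriminant:
  Δ = trace² - 4·det = 256 - 188 = 68.
Step 3 — eigenvalues:
  λ = (trace ± √Δ)/2 = (16 ± 8.2462)/2,
  λ_1 = 12.1231,  λ_2 = 3.8769.

Step 4 — unit eigenvector for λ_1: solve (Sigma - λ_1 I)v = 0. First row:
  (9 - 12.1231)·v_x + (4)·v_y = 0, i.e. (-3.1231)·v_x + (4)·v_y = 0,
  so v ∝ (b, λ_1 - a) = (4, 3.1231) = u.
  ||u|| = √((4)² + (3.1231)²) = √(25.7538) ≈ 5.0748,
  v_1 = u/||u|| ≈ (0.7882, 0.6154) (||v_1|| = 1).

λ_1 = 12.1231,  λ_2 = 3.8769;  v_1 ≈ (0.7882, 0.6154)


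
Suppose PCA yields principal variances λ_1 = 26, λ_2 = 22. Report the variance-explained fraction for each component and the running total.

Step 1 — total variance = trace(Sigma) = Σ λ_i = 26 + 22 = 48.

Step 2 — fraction explained by component i = λ_i / Σ λ:
  PC1: 26/48 = 0.5417
  PC2: 22/48 = 0.4583

Step 3 — cumulative fraction after k components = (λ_1 + ... + λ_k) / Σ λ:
  k = 1: 26/48 = 0.5417
  k = 2: (26 + 22)/48 = 48/48 = 1

Summary (fraction, with percent):

explained: PC1 0.5417 (54.17%), PC2 0.4583 (45.83%);  cumulative: 0.5417, 1


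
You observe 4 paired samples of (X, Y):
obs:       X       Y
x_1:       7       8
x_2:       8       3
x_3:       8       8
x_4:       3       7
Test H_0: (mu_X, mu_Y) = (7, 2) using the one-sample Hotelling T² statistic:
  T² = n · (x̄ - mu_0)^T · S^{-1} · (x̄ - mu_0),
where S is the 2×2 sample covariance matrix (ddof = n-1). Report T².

Step 1 — sample mean vector:
  mean(X) = (7 + 8 + 8 + 3) / 4 = 26/4 = 6.5
  mean(Y) = (8 + 3 + 8 + 7) / 4 = 26/4 = 6.5
  x̄ = (6.5, 6.5),  deviation x̄ - mu_0 = (6.5, 6.5) - (7, 2) = (-0.5, 4.5).

Step 2 — sample covariance matrix, S[i,j] = (1/(n-1)) · Σ_k (x_{k,i} - mean_i) · (x_{k,j} - mean_j), divisor n-1 = 3:
  S[X,X] = ((0.5)·(0.5) + (1.5)·(1.5) + (1.5)·(1.5) + (-3.5)·(-3.5)) / 3 = 17/3 = 5.6667
  S[X,Y] = ((0.5)·(1.5) + (1.5)·(-3.5) + (1.5)·(1.5) + (-3.5)·(0.5)) / 3 = -4/3 = -1.3333
  S[Y,Y] = ((1.5)·(1.5) + (-3.5)·(-3.5) + (1.5)·(1.5) + (0.5)·(0.5)) / 3 = 17/3 = 5.6667
  S = [[5.6667, -1.3333],
 [-1.3333, 5.6667]].

Step 3 — invert S. det(S) = 5.6667·5.6667 - (-1.3333)² = 30.3333.
  S^{-1} = (1/det) · [[d, -b], [-b, a]] = [[0.1868, 0.044],
 [0.044, 0.1868]].

Step 4 — quadratic form (x̄ - mu_0)^T · S^{-1} · (x̄ - mu_0):
  S^{-1} · (x̄ - mu_0) = (0.1044, 0.8187),
  (x̄ - mu_0)^T · [...] = (-0.5)·(0.1044) + (4.5)·(0.8187) = 3.6319.

Step 5 — scale by n: T² = 4 · 3.6319 = 14.5275.

T² ≈ 14.5275


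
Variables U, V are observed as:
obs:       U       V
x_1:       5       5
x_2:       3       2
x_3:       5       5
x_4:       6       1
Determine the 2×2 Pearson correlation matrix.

Step 1 — column means:
  mean(U) = (5 + 3 + 5 + 6) / 4 = 19/4 = 4.75
  mean(V) = (5 + 2 + 5 + 1) / 4 = 13/4 = 3.25

Step 2 — sample variances and covariances s[i,j] = (1/(n-1)) · Σ_k (x_{k,i} - mean_i) · (x_{k,j} - mean_j), with n-1 = 3:
  s[U,U] = ((0.25)·(0.25) + (-1.75)·(-1.75) + (0.25)·(0.25) + (1.25)·(1.25)) / 3 = 4.75/3 = 1.5833
  s[U,V] = ((0.25)·(1.75) + (-1.75)·(-1.25) + (0.25)·(1.75) + (1.25)·(-2.25)) / 3 = 0.25/3 = 0.0833
  s[V,V] = ((1.75)·(1.75) + (-1.25)·(-1.25) + (1.75)·(1.75) + (-2.25)·(-2.25)) / 3 = 12.75/3 = 4.25
  Sample standard deviations s_i = √(s[i,i]):
  s(U) = √(1.5833) = 1.2583
  s(V) = √(4.25) = 2.0616

Step 3 — r_{ij} = s_{ij} / (s_i · s_j):
  r[U,U] = 1 (diagonal).
  r[U,V] = 0.0833 / (1.2583 · 2.0616) = 0.0833 / 2.5941 = 0.0321
  r[V,V] = 1 (diagonal).

R is symmetric with unit diagonal. Assembling:

R = [[1, 0.0321],
 [0.0321, 1]]


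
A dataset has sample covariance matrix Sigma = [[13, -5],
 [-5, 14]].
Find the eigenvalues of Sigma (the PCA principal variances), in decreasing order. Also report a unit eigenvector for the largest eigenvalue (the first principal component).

Step 1 — characteristic polynomial of 2×2 Sigma:
  det(Sigma - λI) = λ² - trace · λ + det = 0.
  trace = 13 + 14 = 27, det = 13·14 - (-5)² = 157.
Step 2 — discriminant:
  Δ = trace² - 4·det = 729 - 628 = 101.
Step 3 — eigenvalues:
  λ = (trace ± √Δ)/2 = (27 ± 10.0499)/2,
  λ_1 = 18.5249,  λ_2 = 8.4751.

Step 4 — unit eigenvector for λ_1: solve (Sigma - λ_1 I)v = 0. First row:
  (13 - 18.5249)·v_x + (-5)·v_y = 0, i.e. (-5.5249)·v_x + (-5)·v_y = 0,
  so v ∝ (b, λ_1 - a) = (-5, 5.5249); multiply by -1 so the first entry is positive: u = (5, -5.5249).
  ||u|| = √((5)² + (-5.5249)²) = √(55.5249) ≈ 7.4515,
  v_1 = u/||u|| ≈ (0.671, -0.7415) (||v_1|| = 1).

λ_1 = 18.5249,  λ_2 = 8.4751;  v_1 ≈ (0.671, -0.7415)


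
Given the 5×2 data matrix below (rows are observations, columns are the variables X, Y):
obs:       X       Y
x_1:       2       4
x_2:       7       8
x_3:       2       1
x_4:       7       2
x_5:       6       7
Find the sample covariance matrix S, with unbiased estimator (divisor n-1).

Step 1 — column means:
  mean(X) = (2 + 7 + 2 + 7 + 6) / 5 = 24/5 = 4.8
  mean(Y) = (4 + 8 + 1 + 2 + 7) / 5 = 22/5 = 4.4

Step 2 — sample covariance S[i,j] = (1/(n-1)) · Σ_k (x_{k,i} - mean_i) · (x_{k,j} - mean_j), with n-1 = 4.
  S[X,X] = ((-2.8)·(-2.8) + (2.2)·(2.2) + (-2.8)·(-2.8) + (2.2)·(2.2) + (1.2)·(1.2)) / 4 = 26.8/4 = 6.7
  S[X,Y] = ((-2.8)·(-0.4) + (2.2)·(3.6) + (-2.8)·(-3.4) + (2.2)·(-2.4) + (1.2)·(2.6)) / 4 = 16.4/4 = 4.1
  S[Y,Y] = ((-0.4)·(-0.4) + (3.6)·(3.6) + (-3.4)·(-3.4) + (-2.4)·(-2.4) + (2.6)·(2.6)) / 4 = 37.2/4 = 9.3

S is symmetric (S[j,i] = S[i,j]). Assembling:

S = [[6.7, 4.1],
 [4.1, 9.3]]


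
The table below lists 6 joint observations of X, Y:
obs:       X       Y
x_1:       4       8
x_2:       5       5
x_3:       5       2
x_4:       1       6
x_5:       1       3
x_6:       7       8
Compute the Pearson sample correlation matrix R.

Step 1 — column means:
  mean(X) = (4 + 5 + 5 + 1 + 1 + 7) / 6 = 23/6 = 3.8333
  mean(Y) = (8 + 5 + 2 + 6 + 3 + 8) / 6 = 32/6 = 5.3333

Step 2 — sample variances and covariances s[i,j] = (1/(n-1)) · Σ_k (x_{k,i} - mean_i) · (x_{k,j} - mean_j), with n-1 = 5:
  s[X,X] = ((0.1667)·(0.1667) + (1.1667)·(1.1667) + (1.1667)·(1.1667) + (-2.8333)·(-2.8333) + (-2.8333)·(-2.8333) + (3.1667)·(3.1667)) / 5 = 28.8333/5 = 5.7667
  s[X,Y] = ((0.1667)·(2.6667) + (1.1667)·(-0.3333) + (1.1667)·(-3.3333) + (-2.8333)·(0.6667) + (-2.8333)·(-2.3333) + (3.1667)·(2.6667)) / 5 = 9.3333/5 = 1.8667
  s[Y,Y] = ((2.6667)·(2.6667) + (-0.3333)·(-0.3333) + (-3.3333)·(-3.3333) + (0.6667)·(0.6667) + (-2.3333)·(-2.3333) + (2.6667)·(2.6667)) / 5 = 31.3333/5 = 6.2667
  Sample standard deviations s_i = √(s[i,i]):
  s(X) = √(5.7667) = 2.4014
  s(Y) = √(6.2667) = 2.5033

Step 3 — r_{ij} = s_{ij} / (s_i · s_j):
  r[X,X] = 1 (diagonal).
  r[X,Y] = 1.8667 / (2.4014 · 2.5033) = 1.8667 / 6.0115 = 0.3105
  r[Y,Y] = 1 (diagonal).

R is symmetric with unit diagonal. Assembling:

R = [[1, 0.3105],
 [0.3105, 1]]


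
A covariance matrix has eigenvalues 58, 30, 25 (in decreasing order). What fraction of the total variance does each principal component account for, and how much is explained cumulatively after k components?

Step 1 — total variance = trace(Sigma) = Σ λ_i = 58 + 30 + 25 = 113.

Step 2 — fraction explained by component i = λ_i / Σ λ:
  PC1: 58/113 = 0.5133
  PC2: 30/113 = 0.2655
  PC3: 25/113 = 0.2212

Step 3 — cumulative fraction after k components = (λ_1 + ... + λ_k) / Σ λ:
  k = 1: 58/113 = 0.5133
  k = 2: (58 + 30)/113 = 88/113 = 0.7788
  k = 3: (58 + 30 + 25)/113 = 113/113 = 1

Summary (fraction, with percent):

explained: PC1 0.5133 (51.33%), PC2 0.2655 (26.55%), PC3 0.2212 (22.12%);  cumulative: 0.5133, 0.7788, 1


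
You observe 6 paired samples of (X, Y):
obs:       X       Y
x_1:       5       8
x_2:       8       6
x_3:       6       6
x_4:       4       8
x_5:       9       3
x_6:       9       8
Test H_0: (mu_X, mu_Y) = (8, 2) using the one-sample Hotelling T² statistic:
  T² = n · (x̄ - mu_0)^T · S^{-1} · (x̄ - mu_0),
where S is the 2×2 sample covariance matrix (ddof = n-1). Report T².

Step 1 — sample mean vector:
  mean(X) = (5 + 8 + 6 + 4 + 9 + 9) / 6 = 41/6 = 6.8333
  mean(Y) = (8 + 6 + 6 + 8 + 3 + 8) / 6 = 39/6 = 6.5
  x̄ = (6.8333, 6.5),  deviation x̄ - mu_0 = (6.8333, 6.5) - (8, 2) = (-1.1667, 4.5).

Step 2 — sample covariance matrix, S[i,j] = (1/(n-1)) · Σ_k (x_{k,i} - mean_i) · (x_{k,j} - mean_j), divisor n-1 = 5:
  S[X,X] = ((-1.8333)·(-1.8333) + (1.1667)·(1.1667) + (-0.8333)·(-0.8333) + (-2.8333)·(-2.8333) + (2.1667)·(2.1667) + (2.1667)·(2.1667)) / 5 = 22.8333/5 = 4.5667
  S[X,Y] = ((-1.8333)·(1.5) + (1.1667)·(-0.5) + (-0.8333)·(-0.5) + (-2.8333)·(1.5) + (2.1667)·(-3.5) + (2.1667)·(1.5)) / 5 = -11.5/5 = -2.3
  S[Y,Y] = ((1.5)·(1.5) + (-0.5)·(-0.5) + (-0.5)·(-0.5) + (1.5)·(1.5) + (-3.5)·(-3.5) + (1.5)·(1.5)) / 5 = 19.5/5 = 3.9
  S = [[4.5667, -2.3],
 [-2.3, 3.9]].

Step 3 — invert S. det(S) = 4.5667·3.9 - (-2.3)² = 12.52.
  S^{-1} = (1/det) · [[d, -b], [-b, a]] = [[0.3115, 0.1837],
 [0.1837, 0.3647]].

Step 4 — quadratic form (x̄ - mu_0)^T · S^{-1} · (x̄ - mu_0):
  S^{-1} · (x̄ - mu_0) = (0.4633, 1.4271),
  (x̄ - mu_0)^T · [...] = (-1.1667)·(0.4633) + (4.5)·(1.4271) = 5.8813.

Step 5 — scale by n: T² = 6 · 5.8813 = 35.2875.

T² ≈ 35.2875


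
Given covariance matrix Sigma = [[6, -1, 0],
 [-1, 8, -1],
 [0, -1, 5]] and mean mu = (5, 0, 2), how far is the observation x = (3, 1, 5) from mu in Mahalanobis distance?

Step 1 — centre the observation: (x - mu) = (-2, 1, 3).

Step 2 — invert Sigma (cofactor / det for 3×3, or solve directly):
  Sigma^{-1} = [[0.1703, 0.0218, 0.0044],
 [0.0218, 0.131, 0.0262],
 [0.0044, 0.0262, 0.2052]].

Step 3 — form the quadratic (x - mu)^T · Sigma^{-1} · (x - mu):
  Sigma^{-1} · (x - mu) = (-0.3057, 0.1659, 0.6332).
  (x - mu)^T · [Sigma^{-1} · (x - mu)] = (-2)·(-0.3057) + (1)·(0.1659) + (3)·(0.6332) = 2.6769.

Step 4 — take square root: d = √(2.6769) ≈ 1.6361.

d(x, mu) = √(2.6769) ≈ 1.6361


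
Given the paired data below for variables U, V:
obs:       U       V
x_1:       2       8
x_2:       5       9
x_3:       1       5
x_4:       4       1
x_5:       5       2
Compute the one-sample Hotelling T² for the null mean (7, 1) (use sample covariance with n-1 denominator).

Step 1 — sample mean vector:
  mean(U) = (2 + 5 + 1 + 4 + 5) / 5 = 17/5 = 3.4
  mean(V) = (8 + 9 + 5 + 1 + 2) / 5 = 25/5 = 5
  x̄ = (3.4, 5),  deviation x̄ - mu_0 = (3.4, 5) - (7, 1) = (-3.6, 4).

Step 2 — sample covariance matrix, S[i,j] = (1/(n-1)) · Σ_k (x_{k,i} - mean_i) · (x_{k,j} - mean_j), divisor n-1 = 4:
  S[U,U] = ((-1.4)·(-1.4) + (1.6)·(1.6) + (-2.4)·(-2.4) + (0.6)·(0.6) + (1.6)·(1.6)) / 4 = 13.2/4 = 3.3
  S[U,V] = ((-1.4)·(3) + (1.6)·(4) + (-2.4)·(0) + (0.6)·(-4) + (1.6)·(-3)) / 4 = -5/4 = -1.25
  S[V,V] = ((3)·(3) + (4)·(4) + (0)·(0) + (-4)·(-4) + (-3)·(-3)) / 4 = 50/4 = 12.5
  S = [[3.3, -1.25],
 [-1.25, 12.5]].

Step 3 — invert S. det(S) = 3.3·12.5 - (-1.25)² = 39.6875.
  S^{-1} = (1/det) · [[d, -b], [-b, a]] = [[0.315, 0.0315],
 [0.0315, 0.0831]].

Step 4 — quadratic form (x̄ - mu_0)^T · S^{-1} · (x̄ - mu_0):
  S^{-1} · (x̄ - mu_0) = (-1.0079, 0.2192),
  (x̄ - mu_0)^T · [...] = (-3.6)·(-1.0079) + (4)·(0.2192) = 4.5052.

Step 5 — scale by n: T² = 5 · 4.5052 = 22.526.

T² ≈ 22.526
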